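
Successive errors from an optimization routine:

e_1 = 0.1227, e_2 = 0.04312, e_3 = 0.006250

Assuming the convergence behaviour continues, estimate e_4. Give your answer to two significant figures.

First estimate the order: p ≈ ln(e_3/e_2) / ln(e_2/e_1) = ln(0.006250/0.04312)/ln(0.04312/0.1227) = ln(0.144944)/ln(0.351426) ≈ 1.8469.
Then e_4 ≈ e_3·(e_3/e_2)^p = 0.006250·(0.144944)^1.8469 = 0.006250·0.0282371 ≈ 0.0001765.

1.8e-4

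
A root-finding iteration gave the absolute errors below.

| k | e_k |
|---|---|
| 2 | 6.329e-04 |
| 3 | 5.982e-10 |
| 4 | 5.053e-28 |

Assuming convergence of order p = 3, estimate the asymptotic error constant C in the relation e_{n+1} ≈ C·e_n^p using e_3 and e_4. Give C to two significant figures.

C ≈ e_4 / e_3^3
  = 5.053e-28 / (5.982e-10)^3
  = 5.053e-28 / 2.14062e-28 ≈ 2.3605

2.4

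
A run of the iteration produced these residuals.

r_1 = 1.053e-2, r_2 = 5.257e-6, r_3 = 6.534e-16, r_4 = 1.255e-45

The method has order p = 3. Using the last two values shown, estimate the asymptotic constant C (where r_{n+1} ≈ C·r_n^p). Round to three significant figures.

C ≈ r_4 / r_3^3
  = 1.255e-45 / (6.534e-16)^3
  = 1.255e-45 / 2.78957e-46 ≈ 4.4989

4.50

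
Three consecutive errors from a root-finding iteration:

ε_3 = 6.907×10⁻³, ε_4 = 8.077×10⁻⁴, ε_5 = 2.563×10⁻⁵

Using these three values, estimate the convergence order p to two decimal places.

1.61

p ≈ ln(ε_5/ε_4) / ln(ε_4/ε_3)
  = ln(2.563×10⁻⁵/8.077×10⁻⁴) / ln(8.077×10⁻⁴/6.907×10⁻³)
  = ln(0.0317321) / ln(0.116939)
  = -3.45043 / -2.14610 ≈ 1.60777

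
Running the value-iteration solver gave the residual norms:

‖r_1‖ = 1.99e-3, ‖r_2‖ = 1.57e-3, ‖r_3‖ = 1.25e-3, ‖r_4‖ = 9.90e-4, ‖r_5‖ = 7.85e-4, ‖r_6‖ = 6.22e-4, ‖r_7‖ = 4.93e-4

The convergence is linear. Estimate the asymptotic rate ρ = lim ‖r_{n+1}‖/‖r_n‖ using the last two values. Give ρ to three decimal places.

ρ ≈ ‖r_7‖/‖r_6‖ = 4.93e-4/6.22e-4 = 0.79260

0.793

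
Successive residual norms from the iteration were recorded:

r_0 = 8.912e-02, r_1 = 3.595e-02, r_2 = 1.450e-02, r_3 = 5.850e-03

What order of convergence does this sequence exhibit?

1

Consecutive ratios: r_3/r_2 = 5.850e-03/1.450e-02 = 0.403448, r_2/r_1 = 1.450e-02/3.595e-02 = 0.403338.
p ≈ ln(0.403448)/ln(0.403338) = -0.9077/-0.9080 ≈ 1.00.
So the convergence is linear (order 1).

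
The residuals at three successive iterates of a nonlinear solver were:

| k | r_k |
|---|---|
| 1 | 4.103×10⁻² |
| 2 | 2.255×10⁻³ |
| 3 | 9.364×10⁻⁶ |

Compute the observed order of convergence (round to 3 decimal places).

1.890

p ≈ ln(r_3/r_2) / ln(r_2/r_1)
  = ln(9.364×10⁻⁶/2.255×10⁻³) / ln(2.255×10⁻³/4.103×10⁻²)
  = ln(0.00415255) / ln(0.0549598)
  = -5.484033 / -2.901153 ≈ 1.890294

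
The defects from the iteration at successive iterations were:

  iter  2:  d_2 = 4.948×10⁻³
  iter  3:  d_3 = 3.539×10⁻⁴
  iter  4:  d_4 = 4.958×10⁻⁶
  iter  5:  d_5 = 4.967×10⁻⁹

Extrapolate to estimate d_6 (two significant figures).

First estimate the order: p ≈ ln(d_5/d_4) / ln(d_4/d_3) = ln(4.967×10⁻⁹/4.958×10⁻⁶)/ln(4.958×10⁻⁶/3.539×10⁻⁴) = ln(0.00100182)/ln(0.0140096) ≈ 1.6181.
Then d_6 ≈ d_5·(d_5/d_4)^p = 4.967×10⁻⁹·(0.00100182)^1.6181 = 4.967×10⁻⁹·1.40274e-05 ≈ 6.967e-14.

7.0e-14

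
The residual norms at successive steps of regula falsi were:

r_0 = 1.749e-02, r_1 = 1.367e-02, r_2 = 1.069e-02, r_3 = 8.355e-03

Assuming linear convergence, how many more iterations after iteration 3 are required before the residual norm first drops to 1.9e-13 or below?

100

Rate ρ ≈ r_3/r_2 = 8.355e-03/1.069e-02 = 0.7816.
After j more steps, r_{3+j} ≈ 8.355e-03·ρ^j; need ρ^j ≤ 1.9e-13/8.355e-03 = 2.27409e-11.
j ≥ ln(2.27409e-11)/ln(0.7816) = -24.5069/-0.24641 = 99.456.
So 100 more iterations are needed.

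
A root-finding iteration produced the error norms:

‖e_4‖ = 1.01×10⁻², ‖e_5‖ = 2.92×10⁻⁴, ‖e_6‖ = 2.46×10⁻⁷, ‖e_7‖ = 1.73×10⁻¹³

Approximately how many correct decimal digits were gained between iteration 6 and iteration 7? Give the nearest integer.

Digits gained ≈ log₁₀(‖e_6‖/‖e_7‖) = log₁₀(2.46×10⁻⁷/1.73×10⁻¹³) = log₁₀(1.42197e+06) ≈ 6.153.

6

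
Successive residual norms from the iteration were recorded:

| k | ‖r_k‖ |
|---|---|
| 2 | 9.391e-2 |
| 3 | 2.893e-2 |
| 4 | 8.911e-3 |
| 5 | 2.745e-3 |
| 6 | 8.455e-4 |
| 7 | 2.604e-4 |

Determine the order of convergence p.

Consecutive ratios: ‖r_7‖/‖r_6‖ = 2.604e-4/8.455e-4 = 0.307983, ‖r_6‖/‖r_5‖ = 8.455e-4/2.745e-3 = 0.308015.
p ≈ ln(0.307983)/ln(0.308015) = -1.1777/-1.1776 ≈ 1.00.
So the convergence is linear (order 1).

1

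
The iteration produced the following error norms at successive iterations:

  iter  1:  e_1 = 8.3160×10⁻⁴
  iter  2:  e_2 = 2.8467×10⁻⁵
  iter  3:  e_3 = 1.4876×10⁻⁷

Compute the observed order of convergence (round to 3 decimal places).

1.557

p ≈ ln(e_3/e_2) / ln(e_2/e_1)
  = ln(1.4876×10⁻⁷/2.8467×10⁻⁵) / ln(2.8467×10⁻⁵/8.3160×10⁻⁴)
  = ln(0.0052257) / ln(0.0342316)
  = -5.254167 / -3.374606 ≈ 1.556972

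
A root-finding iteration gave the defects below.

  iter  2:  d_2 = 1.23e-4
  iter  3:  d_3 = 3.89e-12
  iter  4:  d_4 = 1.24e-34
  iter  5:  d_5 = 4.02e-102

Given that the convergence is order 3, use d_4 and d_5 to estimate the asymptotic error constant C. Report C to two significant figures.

2.1

C ≈ d_5 / d_4^3
  = 4.02e-102 / (1.24e-34)^3
  = 4.02e-102 / 1.90662e-102 ≈ 2.1084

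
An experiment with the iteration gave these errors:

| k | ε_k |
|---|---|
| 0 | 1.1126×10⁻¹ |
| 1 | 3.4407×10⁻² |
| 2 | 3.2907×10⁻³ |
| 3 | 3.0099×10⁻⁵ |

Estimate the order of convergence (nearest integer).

2

Consecutive ratios: ε_3/ε_2 = 3.0099×10⁻⁵/3.2907×10⁻³ = 0.00914669, ε_2/ε_1 = 3.2907×10⁻³/3.4407×10⁻² = 0.0956404.
p ≈ ln(0.00914669)/ln(0.0956404) = -4.6944/-2.3472 ≈ 2.00.
So the convergence is quadratic (order 2).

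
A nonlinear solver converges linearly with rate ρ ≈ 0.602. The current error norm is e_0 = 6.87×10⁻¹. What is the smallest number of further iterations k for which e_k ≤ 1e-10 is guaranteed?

45

After k steps, e_k ≈ 6.87×10⁻¹·0.602^k.
Need 0.602^k ≤ 1e-10/6.87×10⁻¹ = 1.4556e-10.
k ≥ ln(1.4556e-10)/ln(0.602) = -22.6504/-0.50750 = 44.631.
Smallest integer k = 45.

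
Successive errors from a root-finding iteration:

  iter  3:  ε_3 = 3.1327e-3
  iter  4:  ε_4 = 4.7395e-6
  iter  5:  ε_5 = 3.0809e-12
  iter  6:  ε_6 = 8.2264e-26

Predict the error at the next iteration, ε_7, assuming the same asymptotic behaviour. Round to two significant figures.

1.4e-55

First estimate the order: p ≈ ln(ε_6/ε_5) / ln(ε_5/ε_4) = ln(8.2264e-26/3.0809e-12)/ln(3.0809e-12/4.7395e-6) = ln(2.67013e-14)/ln(6.50047e-07) ≈ 2.1938.
Then ε_7 ≈ ε_6·(ε_6/ε_5)^p = 8.2264e-26·(2.67013e-14)^2.1938 = 8.2264e-26·1.66927e-30 ≈ 1.373e-55.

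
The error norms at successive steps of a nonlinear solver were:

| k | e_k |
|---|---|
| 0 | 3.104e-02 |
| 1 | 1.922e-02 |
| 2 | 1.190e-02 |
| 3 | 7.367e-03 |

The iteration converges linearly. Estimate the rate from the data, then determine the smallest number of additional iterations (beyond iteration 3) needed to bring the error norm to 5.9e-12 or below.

44

Rate ρ ≈ e_3/e_2 = 7.367e-03/1.190e-02 = 0.6191.
After j more steps, e_{3+j} ≈ 7.367e-03·ρ^j; need ρ^j ≤ 5.9e-12/7.367e-03 = 8.00869e-10.
j ≥ ln(8.00869e-10)/ln(0.6191) = -20.9453/-0.47949 = 43.682.
So 44 more iterations are needed.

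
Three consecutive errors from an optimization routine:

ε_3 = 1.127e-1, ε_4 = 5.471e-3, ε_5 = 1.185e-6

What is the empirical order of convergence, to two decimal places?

p ≈ ln(ε_5/ε_4) / ln(ε_4/ε_3)
  = ln(1.185e-6/5.471e-3) / ln(5.471e-3/1.127e-1)
  = ln(0.000216597) / ln(0.0485448)
  = -8.43747 / -3.02527 ≈ 2.78900

2.79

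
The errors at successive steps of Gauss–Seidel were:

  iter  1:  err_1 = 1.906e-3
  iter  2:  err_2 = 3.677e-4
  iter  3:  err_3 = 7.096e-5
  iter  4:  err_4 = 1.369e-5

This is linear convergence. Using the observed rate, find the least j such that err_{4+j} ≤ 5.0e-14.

12

Rate ρ ≈ err_4/err_3 = 1.369e-5/7.096e-5 = 0.1929.
After j more steps, err_{4+j} ≈ 1.369e-5·ρ^j; need ρ^j ≤ 5.0e-14/1.369e-5 = 3.6523e-09.
j ≥ ln(3.6523e-09)/ln(0.1929) = -19.4279/-1.64558 = 11.806.
So 12 more iterations are needed.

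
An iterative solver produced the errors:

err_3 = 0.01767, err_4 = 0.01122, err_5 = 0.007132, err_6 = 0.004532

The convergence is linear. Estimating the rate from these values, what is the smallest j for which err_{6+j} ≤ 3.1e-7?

22

Rate ρ ≈ err_6/err_5 = 0.004532/0.007132 = 0.6354.
After j more steps, err_{6+j} ≈ 0.004532·ρ^j; need ρ^j ≤ 3.1e-7/0.004532 = 6.84025e-05.
j ≥ ln(6.84025e-05)/ln(0.6354) = -9.5901/-0.45350 = 21.147.
So 22 more iterations are needed.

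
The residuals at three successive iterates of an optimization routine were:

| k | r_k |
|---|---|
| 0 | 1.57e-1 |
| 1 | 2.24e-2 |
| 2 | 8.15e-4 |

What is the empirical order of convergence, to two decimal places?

1.70

p ≈ ln(r_2/r_1) / ln(r_1/r_0)
  = ln(8.15e-4/2.24e-2) / ln(2.24e-2/1.57e-1)
  = ln(0.0363839) / ln(0.142675)
  = -3.31363 / -1.94719 ≈ 1.70175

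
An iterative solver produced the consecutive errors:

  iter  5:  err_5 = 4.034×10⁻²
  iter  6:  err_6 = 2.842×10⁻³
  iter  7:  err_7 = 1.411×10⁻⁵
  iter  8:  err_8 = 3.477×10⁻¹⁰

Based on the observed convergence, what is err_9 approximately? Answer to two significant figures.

First estimate the order: p ≈ ln(err_8/err_7) / ln(err_7/err_6) = ln(3.477×10⁻¹⁰/1.411×10⁻⁵)/ln(1.411×10⁻⁵/2.842×10⁻³) = ln(2.46421e-05)/ln(0.00496481) ≈ 2.0001.
Then err_9 ≈ err_8·(err_8/err_7)^p = 3.477×10⁻¹⁰·(2.46421e-05)^2.0001 = 3.477×10⁻¹⁰·6.06589e-10 ≈ 2.109e-19.

2.1e-19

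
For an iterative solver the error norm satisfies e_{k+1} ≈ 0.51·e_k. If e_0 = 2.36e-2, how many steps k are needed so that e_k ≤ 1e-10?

29

After k steps, e_k ≈ 2.36e-2·0.51^k.
Need 0.51^k ≤ 1e-10/2.36e-2 = 4.23729e-09.
k ≥ ln(4.23729e-09)/ln(0.51) = -19.2793/-0.67334 = 28.632.
Smallest integer k = 29.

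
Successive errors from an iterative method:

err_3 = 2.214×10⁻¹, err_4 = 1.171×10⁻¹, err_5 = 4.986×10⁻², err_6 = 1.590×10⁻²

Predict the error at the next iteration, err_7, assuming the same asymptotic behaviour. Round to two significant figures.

First estimate the order: p ≈ ln(err_6/err_5) / ln(err_5/err_4) = ln(1.590×10⁻²/4.986×10⁻²)/ln(4.986×10⁻²/1.171×10⁻¹) = ln(0.318893)/ln(0.42579) ≈ 1.3386.
Then err_7 ≈ err_6·(err_6/err_5)^p = 1.590×10⁻²·(0.318893)^1.3386 = 1.590×10⁻²·0.21656 ≈ 0.003443.

3.4e-3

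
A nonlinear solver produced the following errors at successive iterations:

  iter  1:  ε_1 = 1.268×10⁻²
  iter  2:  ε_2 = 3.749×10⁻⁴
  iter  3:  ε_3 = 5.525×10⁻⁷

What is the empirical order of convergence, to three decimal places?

1.852

p ≈ ln(ε_3/ε_2) / ln(ε_2/ε_1)
  = ln(5.525×10⁻⁷/3.749×10⁻⁴) / ln(3.749×10⁻⁴/1.268×10⁻²)
  = ln(0.00147373) / ln(0.0295662)
  = -6.519959 / -3.521123 ≈ 1.851670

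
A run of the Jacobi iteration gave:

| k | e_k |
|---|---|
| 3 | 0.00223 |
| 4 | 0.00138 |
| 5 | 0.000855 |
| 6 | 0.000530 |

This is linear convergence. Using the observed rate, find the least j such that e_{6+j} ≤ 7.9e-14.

Rate ρ ≈ e_6/e_5 = 0.000530/0.000855 = 0.6199.
After j more steps, e_{6+j} ≈ 0.000530·ρ^j; need ρ^j ≤ 7.9e-14/0.000530 = 1.49057e-10.
j ≥ ln(1.49057e-10)/ln(0.6199) = -22.6267/-0.47820 = 47.316.
So 48 more iterations are needed.

48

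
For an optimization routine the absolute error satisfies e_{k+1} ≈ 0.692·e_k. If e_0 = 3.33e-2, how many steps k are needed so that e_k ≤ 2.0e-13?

71

After k steps, e_k ≈ 3.33e-2·0.692^k.
Need 0.692^k ≤ 2.0e-13/3.33e-2 = 6.00601e-12.
k ≥ ln(6.00601e-12)/ln(0.692) = -25.8383/-0.36817 = 70.180.
Smallest integer k = 71.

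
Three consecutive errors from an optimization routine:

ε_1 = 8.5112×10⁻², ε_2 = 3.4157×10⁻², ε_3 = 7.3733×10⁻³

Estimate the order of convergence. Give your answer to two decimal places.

p ≈ ln(ε_3/ε_2) / ln(ε_2/ε_1)
  = ln(7.3733×10⁻³/3.4157×10⁻²) / ln(3.4157×10⁻²/8.5112×10⁻²)
  = ln(0.215865) / ln(0.401318)
  = -1.53310 / -0.91300 ≈ 1.67919

1.68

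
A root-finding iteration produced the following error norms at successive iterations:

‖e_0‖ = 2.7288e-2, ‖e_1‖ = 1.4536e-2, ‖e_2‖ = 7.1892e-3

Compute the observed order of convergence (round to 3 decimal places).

1.118

p ≈ ln(‖e_2‖/‖e_1‖) / ln(‖e_1‖/‖e_0‖)
  = ln(7.1892e-3/1.4536e-2) / ln(1.4536e-2/2.7288e-2)
  = ln(0.494579) / ln(0.532688)
  = -0.704048 / -0.629819 ≈ 1.117858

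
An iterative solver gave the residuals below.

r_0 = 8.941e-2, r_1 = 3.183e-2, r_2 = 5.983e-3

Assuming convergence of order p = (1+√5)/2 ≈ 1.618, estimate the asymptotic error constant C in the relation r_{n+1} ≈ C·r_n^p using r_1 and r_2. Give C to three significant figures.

1.58

C ≈ r_2 / r_1^1.618
  = 5.983e-3 / (3.183e-2)^1.618
  = 5.983e-3 / 0.00378085 ≈ 1.5824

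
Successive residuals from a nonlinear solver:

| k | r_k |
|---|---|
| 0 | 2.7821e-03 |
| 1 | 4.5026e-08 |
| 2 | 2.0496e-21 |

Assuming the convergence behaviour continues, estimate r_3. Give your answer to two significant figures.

First estimate the order: p ≈ ln(r_2/r_1) / ln(r_1/r_0) = ln(2.0496e-21/4.5026e-08)/ln(4.5026e-08/2.7821e-03) = ln(4.55204e-14)/ln(1.61842e-05) ≈ 2.7848.
Then r_3 ≈ r_2·(r_2/r_1)^p = 2.0496e-21·(4.55204e-14)^2.7848 = 2.0496e-21·7.01088e-38 ≈ 1.437e-58.

1.4e-58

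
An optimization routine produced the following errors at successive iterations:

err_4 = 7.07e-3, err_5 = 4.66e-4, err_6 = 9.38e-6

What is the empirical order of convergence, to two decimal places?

p ≈ ln(err_6/err_5) / ln(err_5/err_4)
  = ln(9.38e-6/4.66e-4) / ln(4.66e-4/7.07e-3)
  = ln(0.0201288) / ln(0.0659123)
  = -3.90560 / -2.71943 ≈ 1.43618

1.44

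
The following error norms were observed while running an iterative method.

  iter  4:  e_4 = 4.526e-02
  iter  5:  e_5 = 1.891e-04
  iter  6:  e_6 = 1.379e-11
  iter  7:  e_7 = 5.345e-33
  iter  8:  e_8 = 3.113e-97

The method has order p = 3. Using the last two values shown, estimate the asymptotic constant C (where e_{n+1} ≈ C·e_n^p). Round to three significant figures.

C ≈ e_8 / e_7^3
  = 3.113e-97 / (5.345e-33)^3
  = 3.113e-97 / 1.52701e-97 ≈ 2.0386

2.04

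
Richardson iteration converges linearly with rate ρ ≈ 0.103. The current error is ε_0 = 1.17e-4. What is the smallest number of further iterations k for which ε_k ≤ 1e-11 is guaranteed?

8

After k steps, ε_k ≈ 1.17e-4·0.103^k.
Need 0.103^k ≤ 1e-11/1.17e-4 = 8.54701e-08.
k ≥ ln(8.54701e-08)/ln(0.103) = -16.2751/-2.27303 = 7.160.
Smallest integer k = 8.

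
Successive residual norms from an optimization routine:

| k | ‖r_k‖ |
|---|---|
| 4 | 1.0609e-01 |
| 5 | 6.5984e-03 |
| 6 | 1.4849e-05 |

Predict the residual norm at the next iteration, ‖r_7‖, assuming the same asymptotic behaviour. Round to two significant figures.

2.3e-11

First estimate the order: p ≈ ln(‖r_6‖/‖r_5‖) / ln(‖r_5‖/‖r_4‖) = ln(1.4849e-05/6.5984e-03)/ln(6.5984e-03/1.0609e-01) = ln(0.00225039)/ln(0.0621962) ≈ 2.1950.
Then ‖r_7‖ ≈ ‖r_6‖·(‖r_6‖/‖r_5‖)^p = 1.4849e-05·(0.00225039)^2.1950 = 1.4849e-05·1.54243e-06 ≈ 2.29e-11.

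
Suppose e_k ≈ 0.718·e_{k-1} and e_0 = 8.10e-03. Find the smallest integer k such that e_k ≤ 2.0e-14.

81

After k steps, e_k ≈ 8.10e-03·0.718^k.
Need 0.718^k ≤ 2.0e-14/8.10e-03 = 2.46914e-12.
k ≥ ln(2.46914e-12)/ln(0.718) = -26.7272/-0.33129 = 80.676.
Smallest integer k = 81.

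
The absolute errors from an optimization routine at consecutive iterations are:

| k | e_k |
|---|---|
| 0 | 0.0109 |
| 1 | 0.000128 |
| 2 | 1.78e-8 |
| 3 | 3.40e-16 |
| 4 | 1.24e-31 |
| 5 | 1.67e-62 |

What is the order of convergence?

2

Consecutive ratios: e_5/e_4 = 1.67e-62/1.24e-31 = 1.34677e-31, e_4/e_3 = 1.24e-31/3.40e-16 = 3.64706e-16.
p ≈ ln(1.34677e-31)/ln(3.64706e-16) = -71.0824/-35.5474 ≈ 2.00.
So the convergence is quadratic (order 2).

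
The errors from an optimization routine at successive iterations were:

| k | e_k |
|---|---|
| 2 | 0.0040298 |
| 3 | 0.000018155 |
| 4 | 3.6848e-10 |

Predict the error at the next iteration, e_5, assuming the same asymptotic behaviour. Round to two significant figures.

First estimate the order: p ≈ ln(e_4/e_3) / ln(e_3/e_2) = ln(3.6848e-10/0.000018155)/ln(0.000018155/0.0040298) = ln(2.02963e-05)/ln(0.00450519) ≈ 2.0000.
Then e_5 ≈ e_4·(e_4/e_3)^p = 3.6848e-10·(2.02963e-05)^2.0000 = 3.6848e-10·4.1194e-10 ≈ 1.518e-19.

1.5e-19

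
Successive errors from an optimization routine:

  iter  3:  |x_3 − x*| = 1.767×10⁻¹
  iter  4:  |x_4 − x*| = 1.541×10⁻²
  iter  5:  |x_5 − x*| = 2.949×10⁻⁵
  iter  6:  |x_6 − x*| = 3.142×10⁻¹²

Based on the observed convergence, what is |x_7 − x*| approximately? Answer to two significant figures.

First estimate the order: p ≈ ln(|x_6 − x*|/|x_5 − x*|) / ln(|x_5 − x*|/|x_4 − x*|) = ln(3.142×10⁻¹²/2.949×10⁻⁵)/ln(2.949×10⁻⁵/1.541×10⁻²) = ln(1.06545e-07)/ln(0.00191369) ≈ 2.5652.
Then |x_7 − x*| ≈ |x_6 − x*|·(|x_6 − x*|/|x_5 − x*|)^p = 3.142×10⁻¹²·(1.06545e-07)^2.5652 = 3.142×10⁻¹²·1.30085e-18 ≈ 4.087e-30.

4.1e-30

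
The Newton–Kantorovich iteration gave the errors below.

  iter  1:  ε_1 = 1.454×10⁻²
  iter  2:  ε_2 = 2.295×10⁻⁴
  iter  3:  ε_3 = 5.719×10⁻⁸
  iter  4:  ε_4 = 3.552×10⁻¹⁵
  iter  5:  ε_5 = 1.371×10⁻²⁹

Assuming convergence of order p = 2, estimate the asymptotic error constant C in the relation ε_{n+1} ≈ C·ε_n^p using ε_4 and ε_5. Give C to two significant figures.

1.1

C ≈ ε_5 / ε_4^2
  = 1.371×10⁻²⁹ / (3.552×10⁻¹⁵)^2
  = 1.371×10⁻²⁹ / 1.26167e-29 ≈ 1.0867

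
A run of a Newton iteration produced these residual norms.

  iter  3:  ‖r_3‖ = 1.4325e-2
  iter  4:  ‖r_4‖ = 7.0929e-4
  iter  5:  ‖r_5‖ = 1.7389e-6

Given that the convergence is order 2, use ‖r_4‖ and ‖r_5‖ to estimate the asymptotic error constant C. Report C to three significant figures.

3.46

C ≈ ‖r_5‖ / ‖r_4‖^2
  = 1.7389e-6 / (7.0929e-4)^2
  = 1.7389e-6 / 5.03092e-07 ≈ 3.4564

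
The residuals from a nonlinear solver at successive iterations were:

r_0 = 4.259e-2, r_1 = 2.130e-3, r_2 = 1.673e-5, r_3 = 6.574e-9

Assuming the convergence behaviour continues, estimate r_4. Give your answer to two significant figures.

2.0e-14

First estimate the order: p ≈ ln(r_3/r_2) / ln(r_2/r_1) = ln(6.574e-9/1.673e-5)/ln(1.673e-5/2.130e-3) = ln(0.000392947)/ln(0.00785446) ≈ 1.6180.
Then r_4 ≈ r_3·(r_3/r_2)^p = 6.574e-9·(0.000392947)^1.6180 = 6.574e-9·3.08768e-06 ≈ 2.03e-14.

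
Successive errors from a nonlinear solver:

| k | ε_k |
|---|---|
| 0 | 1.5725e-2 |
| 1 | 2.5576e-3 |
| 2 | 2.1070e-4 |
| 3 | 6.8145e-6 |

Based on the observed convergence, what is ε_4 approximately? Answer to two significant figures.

First estimate the order: p ≈ ln(ε_3/ε_2) / ln(ε_2/ε_1) = ln(6.8145e-6/2.1070e-4)/ln(2.1070e-4/2.5576e-3) = ln(0.0323422)/ln(0.0823819) ≈ 1.3745.
Then ε_4 ≈ ε_3·(ε_3/ε_2)^p = 6.8145e-6·(0.0323422)^1.3745 = 6.8145e-6·0.00894702 ≈ 6.097e-08.

6.1e-8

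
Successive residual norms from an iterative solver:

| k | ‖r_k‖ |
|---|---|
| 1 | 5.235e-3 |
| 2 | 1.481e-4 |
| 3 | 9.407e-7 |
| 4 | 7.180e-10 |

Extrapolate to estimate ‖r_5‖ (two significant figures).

2.7e-14

First estimate the order: p ≈ ln(‖r_4‖/‖r_3‖) / ln(‖r_3‖/‖r_2‖) = ln(7.180e-10/9.407e-7)/ln(9.407e-7/1.481e-4) = ln(0.000763261)/ln(0.00635179) ≈ 1.4188.
Then ‖r_5‖ ≈ ‖r_4‖·(‖r_4‖/‖r_3‖)^p = 7.180e-10·(0.000763261)^1.4188 = 7.180e-10·3.77691e-05 ≈ 2.712e-14.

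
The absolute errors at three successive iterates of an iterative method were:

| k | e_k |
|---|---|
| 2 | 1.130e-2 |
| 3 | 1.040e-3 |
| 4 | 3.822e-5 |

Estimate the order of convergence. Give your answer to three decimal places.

1.385

p ≈ ln(e_4/e_3) / ln(e_3/e_2)
  = ln(3.822e-5/1.040e-3) / ln(1.040e-3/1.130e-2)
  = ln(0.03675) / ln(0.0920354)
  = -3.303617 / -2.385582 ≈ 1.384826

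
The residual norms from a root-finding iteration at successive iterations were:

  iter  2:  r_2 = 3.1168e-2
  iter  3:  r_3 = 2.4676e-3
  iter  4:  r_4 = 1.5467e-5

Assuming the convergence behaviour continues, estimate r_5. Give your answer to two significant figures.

6.1e-10

First estimate the order: p ≈ ln(r_4/r_3) / ln(r_3/r_2) = ln(1.5467e-5/2.4676e-3)/ln(2.4676e-3/3.1168e-2) = ln(0.00626803)/ln(0.0791709) ≈ 2.0000.
Then r_5 ≈ r_4·(r_4/r_3)^p = 1.5467e-5·(0.00626803)^2.0000 = 1.5467e-5·3.92882e-05 ≈ 6.077e-10.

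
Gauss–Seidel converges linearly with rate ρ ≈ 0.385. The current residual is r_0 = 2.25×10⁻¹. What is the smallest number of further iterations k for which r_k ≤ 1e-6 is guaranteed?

13

After k steps, r_k ≈ 2.25×10⁻¹·0.385^k.
Need 0.385^k ≤ 1e-6/2.25×10⁻¹ = 4.44444e-06.
k ≥ ln(4.44444e-06)/ln(0.385) = -12.3239/-0.95451 = 12.911.
Smallest integer k = 13.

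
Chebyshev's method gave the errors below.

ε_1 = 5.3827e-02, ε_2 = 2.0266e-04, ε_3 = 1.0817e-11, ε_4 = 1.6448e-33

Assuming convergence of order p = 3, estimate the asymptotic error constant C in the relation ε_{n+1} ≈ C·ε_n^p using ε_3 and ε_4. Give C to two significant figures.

1.3

C ≈ ε_4 / ε_3^3
  = 1.6448e-33 / (1.0817e-11)^3
  = 1.6448e-33 / 1.26567e-33 ≈ 1.2995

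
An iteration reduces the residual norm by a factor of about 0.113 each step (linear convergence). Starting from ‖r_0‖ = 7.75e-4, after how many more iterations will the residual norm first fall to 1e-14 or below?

After k steps, ‖r_k‖ ≈ 7.75e-4·0.113^k.
Need 0.113^k ≤ 1e-14/7.75e-4 = 1.29032e-11.
k ≥ ln(1.29032e-11)/ln(0.113) = -25.0735/-2.18037 = 11.500.
Smallest integer k = 12.

12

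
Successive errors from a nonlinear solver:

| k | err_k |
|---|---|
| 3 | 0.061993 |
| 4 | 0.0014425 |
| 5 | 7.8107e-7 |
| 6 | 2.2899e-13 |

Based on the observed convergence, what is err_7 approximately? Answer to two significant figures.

2.0e-26

First estimate the order: p ≈ ln(err_6/err_5) / ln(err_5/err_4) = ln(2.2899e-13/7.8107e-7)/ln(7.8107e-7/0.0014425) = ln(2.93175e-07)/ln(0.00054147) ≈ 2.0000.
Then err_7 ≈ err_6·(err_6/err_5)^p = 2.2899e-13·(2.93175e-07)^2.0000 = 2.2899e-13·8.59516e-14 ≈ 1.968e-26.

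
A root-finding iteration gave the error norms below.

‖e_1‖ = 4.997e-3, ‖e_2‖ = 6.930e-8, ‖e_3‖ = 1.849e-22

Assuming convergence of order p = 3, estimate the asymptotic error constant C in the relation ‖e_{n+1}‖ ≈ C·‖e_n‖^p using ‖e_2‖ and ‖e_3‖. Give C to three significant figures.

0.556

C ≈ ‖e_3‖ / ‖e_2‖^3
  = 1.849e-22 / (6.930e-8)^3
  = 1.849e-22 / 3.32813e-22 ≈ 0.55557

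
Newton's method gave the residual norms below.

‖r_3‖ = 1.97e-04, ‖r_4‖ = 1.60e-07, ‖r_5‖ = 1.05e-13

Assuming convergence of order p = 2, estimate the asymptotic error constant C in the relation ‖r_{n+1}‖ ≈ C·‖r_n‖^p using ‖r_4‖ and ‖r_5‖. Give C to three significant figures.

C ≈ ‖r_5‖ / ‖r_4‖^2
  = 1.05e-13 / (1.60e-07)^2
  = 1.05e-13 / 2.56e-14 ≈ 4.1016

4.10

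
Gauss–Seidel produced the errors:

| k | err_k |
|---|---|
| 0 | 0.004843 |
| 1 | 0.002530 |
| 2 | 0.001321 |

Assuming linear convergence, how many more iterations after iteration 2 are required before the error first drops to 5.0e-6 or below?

9

Rate ρ ≈ err_2/err_1 = 0.001321/0.002530 = 0.5221.
After j more steps, err_{2+j} ≈ 0.001321·ρ^j; need ρ^j ≤ 5.0e-6/0.001321 = 0.00378501.
j ≥ ln(0.00378501)/ln(0.5221) = -5.5767/-0.64990 = 8.581.
So 9 more iterations are needed.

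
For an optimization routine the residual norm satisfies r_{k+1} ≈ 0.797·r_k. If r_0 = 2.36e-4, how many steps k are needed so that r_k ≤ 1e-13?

After k steps, r_k ≈ 2.36e-4·0.797^k.
Need 0.797^k ≤ 1e-13/2.36e-4 = 4.23729e-10.
k ≥ ln(4.23729e-10)/ln(0.797) = -21.5819/-0.22690 = 95.116.
Smallest integer k = 96.

96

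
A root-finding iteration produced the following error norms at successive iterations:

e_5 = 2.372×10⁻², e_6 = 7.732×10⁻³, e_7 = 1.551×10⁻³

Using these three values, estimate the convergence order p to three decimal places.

1.433

p ≈ ln(e_7/e_6) / ln(e_6/e_5)
  = ln(1.551×10⁻³/7.732×10⁻³) / ln(7.732×10⁻³/2.372×10⁻²)
  = ln(0.200595) / ln(0.32597)
  = -1.606467 / -1.120950 ≈ 1.433130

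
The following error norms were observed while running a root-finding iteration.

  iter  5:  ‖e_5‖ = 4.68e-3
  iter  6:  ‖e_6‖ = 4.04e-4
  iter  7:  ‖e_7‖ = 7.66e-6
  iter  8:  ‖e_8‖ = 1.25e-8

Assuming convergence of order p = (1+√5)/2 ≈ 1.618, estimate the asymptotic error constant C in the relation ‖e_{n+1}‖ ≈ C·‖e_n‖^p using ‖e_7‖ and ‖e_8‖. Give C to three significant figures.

C ≈ ‖e_8‖ / ‖e_7‖^1.618
  = 1.25e-8 / (7.66e-6)^1.618
  = 1.25e-8 / 5.28059e-09 ≈ 2.3672

2.37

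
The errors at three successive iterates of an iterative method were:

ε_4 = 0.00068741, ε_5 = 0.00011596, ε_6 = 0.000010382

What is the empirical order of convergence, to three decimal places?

1.356

p ≈ ln(ε_6/ε_5) / ln(ε_5/ε_4)
  = ln(0.000010382/0.00011596) / ln(0.00011596/0.00068741)
  = ln(0.0895309) / ln(0.168691)
  = -2.413171 / -1.779687 ≈ 1.355952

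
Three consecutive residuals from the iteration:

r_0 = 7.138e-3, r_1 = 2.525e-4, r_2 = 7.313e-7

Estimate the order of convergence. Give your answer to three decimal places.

1.749

p ≈ ln(r_2/r_1) / ln(r_1/r_0)
  = ln(7.313e-7/2.525e-4) / ln(2.525e-4/7.138e-3)
  = ln(0.00289624) / ln(0.0353741)
  = -5.844342 / -3.341775 ≈ 1.748874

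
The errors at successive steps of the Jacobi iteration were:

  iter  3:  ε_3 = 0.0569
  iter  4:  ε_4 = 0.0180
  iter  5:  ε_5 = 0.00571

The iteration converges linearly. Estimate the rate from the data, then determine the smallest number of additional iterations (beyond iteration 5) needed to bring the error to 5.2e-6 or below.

7

Rate ρ ≈ ε_5/ε_4 = 0.00571/0.0180 = 0.3172.
After j more steps, ε_{5+j} ≈ 0.00571·ρ^j; need ρ^j ≤ 5.2e-6/0.00571 = 0.000910683.
j ≥ ln(0.000910683)/ln(0.3172) = -7.0013/-1.14822 = 6.098.
So 7 more iterations are needed.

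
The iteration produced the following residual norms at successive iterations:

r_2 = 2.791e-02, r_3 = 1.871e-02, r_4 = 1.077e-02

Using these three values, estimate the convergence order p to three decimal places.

p ≈ ln(r_4/r_3) / ln(r_3/r_2)
  = ln(1.077e-02/1.871e-02) / ln(1.871e-02/2.791e-02)
  = ln(0.575628) / ln(0.670369)
  = -0.552294 / -0.399927 ≈ 1.380987

1.381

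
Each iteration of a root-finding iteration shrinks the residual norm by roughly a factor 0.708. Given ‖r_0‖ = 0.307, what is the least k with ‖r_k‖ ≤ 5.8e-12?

72

After k steps, ‖r_k‖ ≈ 0.307·0.708^k.
Need 0.708^k ≤ 5.8e-12/0.307 = 1.88925e-11.
k ≥ ln(1.88925e-11)/ln(0.708) = -24.6923/-0.34531 = 71.508.
Smallest integer k = 72.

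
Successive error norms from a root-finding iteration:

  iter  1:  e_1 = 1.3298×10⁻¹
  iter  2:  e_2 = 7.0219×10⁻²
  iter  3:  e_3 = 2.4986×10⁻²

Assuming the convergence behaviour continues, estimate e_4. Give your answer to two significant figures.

4.7e-3

First estimate the order: p ≈ ln(e_3/e_2) / ln(e_2/e_1) = ln(2.4986×10⁻²/7.0219×10⁻²)/ln(7.0219×10⁻²/1.3298×10⁻¹) = ln(0.35583)/ln(0.528042) ≈ 1.6181.
Then e_4 ≈ e_3·(e_3/e_2)^p = 2.4986×10⁻²·(0.35583)^1.6181 = 2.4986×10⁻²·0.187874 ≈ 0.004694.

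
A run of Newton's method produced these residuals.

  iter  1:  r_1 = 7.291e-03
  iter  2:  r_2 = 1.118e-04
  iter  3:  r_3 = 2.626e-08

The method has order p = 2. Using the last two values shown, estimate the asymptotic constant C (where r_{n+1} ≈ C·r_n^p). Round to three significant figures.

C ≈ r_3 / r_2^2
  = 2.626e-08 / (1.118e-04)^2
  = 2.626e-08 / 1.24992e-08 ≈ 2.1009

2.10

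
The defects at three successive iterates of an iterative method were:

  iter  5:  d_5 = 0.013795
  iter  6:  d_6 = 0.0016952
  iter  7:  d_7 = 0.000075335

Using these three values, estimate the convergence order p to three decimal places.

p ≈ ln(d_7/d_6) / ln(d_6/d_5)
  = ln(0.000075335/0.0016952) / ln(0.0016952/0.013795)
  = ln(0.0444402) / ln(0.122885)
  = -3.113611 / -2.096506 ≈ 1.485143

1.485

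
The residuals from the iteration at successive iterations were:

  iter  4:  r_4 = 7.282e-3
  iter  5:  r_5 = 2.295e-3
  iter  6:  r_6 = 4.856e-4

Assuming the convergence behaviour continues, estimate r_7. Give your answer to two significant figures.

First estimate the order: p ≈ ln(r_6/r_5) / ln(r_5/r_4) = ln(4.856e-4/2.295e-3)/ln(2.295e-3/7.282e-3) = ln(0.21159)/ln(0.315161) ≈ 1.3451.
Then r_7 ≈ r_6·(r_6/r_5)^p = 4.856e-4·(0.21159)^1.3451 = 4.856e-4·0.123801 ≈ 6.012e-05.

6.0e-5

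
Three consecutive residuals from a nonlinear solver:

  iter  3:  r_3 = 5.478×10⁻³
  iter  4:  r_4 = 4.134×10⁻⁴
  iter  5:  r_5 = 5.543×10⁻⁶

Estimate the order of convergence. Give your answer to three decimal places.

p ≈ ln(r_5/r_4) / ln(r_4/r_3)
  = ln(5.543×10⁻⁶/4.134×10⁻⁴) / ln(4.134×10⁻⁴/5.478×10⁻³)
  = ln(0.0134083) / ln(0.0754655)
  = -4.311881 / -2.584080 ≈ 1.668633

1.669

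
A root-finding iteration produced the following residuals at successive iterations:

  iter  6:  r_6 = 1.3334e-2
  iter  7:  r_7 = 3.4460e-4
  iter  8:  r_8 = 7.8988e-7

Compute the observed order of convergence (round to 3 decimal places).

1.663

p ≈ ln(r_8/r_7) / ln(r_7/r_6)
  = ln(7.8988e-7/3.4460e-4) / ln(3.4460e-4/1.3334e-2)
  = ln(0.00229216) / ln(0.0258437)
  = -6.078261 / -3.655688 ≈ 1.662686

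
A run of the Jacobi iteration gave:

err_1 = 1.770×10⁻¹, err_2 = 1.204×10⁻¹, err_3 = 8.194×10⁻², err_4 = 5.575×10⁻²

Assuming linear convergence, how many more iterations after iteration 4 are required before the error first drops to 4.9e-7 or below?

Rate ρ ≈ err_4/err_3 = 5.575×10⁻²/8.194×10⁻² = 0.6804.
After j more steps, err_{4+j} ≈ 5.575×10⁻²·ρ^j; need ρ^j ≤ 4.9e-7/5.575×10⁻² = 8.78924e-06.
j ≥ ln(8.78924e-06)/ln(0.6804) = -11.6420/-0.38507 = 30.233.
So 31 more iterations are needed.

31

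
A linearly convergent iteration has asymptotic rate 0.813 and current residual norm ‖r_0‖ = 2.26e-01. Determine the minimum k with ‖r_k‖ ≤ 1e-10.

105

After k steps, ‖r_k‖ ≈ 2.26e-01·0.813^k.
Need 0.813^k ≤ 1e-10/2.26e-01 = 4.42478e-10.
k ≥ ln(4.42478e-10)/ln(0.813) = -21.5386/-0.20702 = 104.041.
Smallest integer k = 105.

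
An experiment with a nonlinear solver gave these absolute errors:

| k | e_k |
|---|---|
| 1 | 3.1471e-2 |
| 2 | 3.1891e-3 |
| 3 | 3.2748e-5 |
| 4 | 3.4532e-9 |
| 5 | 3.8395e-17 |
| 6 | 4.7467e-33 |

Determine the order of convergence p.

2

Consecutive ratios: e_6/e_5 = 4.7467e-33/3.8395e-17 = 1.23628e-16, e_5/e_4 = 3.8395e-17/3.4532e-9 = 1.11187e-08.
p ≈ ln(1.23628e-16)/ln(1.11187e-08) = -36.6293/-18.3146 ≈ 2.00.
So the convergence is quadratic (order 2).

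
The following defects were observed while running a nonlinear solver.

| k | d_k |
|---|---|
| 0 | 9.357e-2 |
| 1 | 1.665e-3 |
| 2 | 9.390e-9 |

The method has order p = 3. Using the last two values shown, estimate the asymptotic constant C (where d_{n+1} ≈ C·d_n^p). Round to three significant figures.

2.03

C ≈ d_2 / d_1^3
  = 9.390e-9 / (1.665e-3)^3
  = 9.390e-9 / 4.61575e-09 ≈ 2.0343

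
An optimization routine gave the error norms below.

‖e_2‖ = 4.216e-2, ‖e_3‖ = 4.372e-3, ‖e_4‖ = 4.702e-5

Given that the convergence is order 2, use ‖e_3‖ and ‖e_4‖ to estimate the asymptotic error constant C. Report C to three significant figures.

C ≈ ‖e_4‖ / ‖e_3‖^2
  = 4.702e-5 / (4.372e-3)^2
  = 4.702e-5 / 1.91144e-05 ≈ 2.4599

2.46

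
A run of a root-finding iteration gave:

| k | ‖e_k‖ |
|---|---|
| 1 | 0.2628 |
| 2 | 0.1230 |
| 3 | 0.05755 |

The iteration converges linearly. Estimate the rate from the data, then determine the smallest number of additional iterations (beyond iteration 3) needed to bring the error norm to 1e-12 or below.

33

Rate ρ ≈ ‖e_3‖/‖e_2‖ = 0.05755/0.1230 = 0.4679.
After j more steps, ‖e_{3+j}‖ ≈ 0.05755·ρ^j; need ρ^j ≤ 1e-12/0.05755 = 1.73762e-11.
j ≥ ln(1.73762e-11)/ln(0.4679) = -24.7759/-0.75950 = 32.621.
So 33 more iterations are needed.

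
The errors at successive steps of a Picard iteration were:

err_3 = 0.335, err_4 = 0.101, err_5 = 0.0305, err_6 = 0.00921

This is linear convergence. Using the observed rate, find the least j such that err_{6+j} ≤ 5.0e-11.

16

Rate ρ ≈ err_6/err_5 = 0.00921/0.0305 = 0.3020.
After j more steps, err_{6+j} ≈ 0.00921·ρ^j; need ρ^j ≤ 5.0e-11/0.00921 = 5.42888e-09.
j ≥ ln(5.42888e-09)/ln(0.3020) = -19.0315/-1.19733 = 15.895.
So 16 more iterations are needed.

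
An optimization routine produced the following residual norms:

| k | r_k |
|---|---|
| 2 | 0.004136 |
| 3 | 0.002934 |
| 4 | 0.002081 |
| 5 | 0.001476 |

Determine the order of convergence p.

Consecutive ratios: r_5/r_4 = 0.001476/0.002081 = 0.709274, r_4/r_3 = 0.002081/0.002934 = 0.709271.
p ≈ ln(0.709274)/ln(0.709271) = -0.3435/-0.3435 ≈ 1.00.
So the convergence is linear (order 1).

1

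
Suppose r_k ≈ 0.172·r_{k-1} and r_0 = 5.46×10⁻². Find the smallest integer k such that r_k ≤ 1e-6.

7

After k steps, r_k ≈ 5.46×10⁻²·0.172^k.
Need 0.172^k ≤ 1e-6/5.46×10⁻² = 1.8315e-05.
k ≥ ln(1.8315e-05)/ln(0.172) = -10.9078/-1.76026 = 6.197.
Smallest integer k = 7.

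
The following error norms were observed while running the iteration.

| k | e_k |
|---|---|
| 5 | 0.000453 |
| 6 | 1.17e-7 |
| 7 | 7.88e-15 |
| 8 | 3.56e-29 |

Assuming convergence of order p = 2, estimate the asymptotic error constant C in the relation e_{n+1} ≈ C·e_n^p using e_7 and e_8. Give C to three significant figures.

0.573

C ≈ e_8 / e_7^2
  = 3.56e-29 / (7.88e-15)^2
  = 3.56e-29 / 6.20944e-29 ≈ 0.57332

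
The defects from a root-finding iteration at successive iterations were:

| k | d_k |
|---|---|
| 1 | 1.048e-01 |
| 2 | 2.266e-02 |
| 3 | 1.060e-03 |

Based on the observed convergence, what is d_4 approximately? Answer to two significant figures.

2.3e-6

First estimate the order: p ≈ ln(d_3/d_2) / ln(d_2/d_1) = ln(1.060e-03/2.266e-02)/ln(2.266e-02/1.048e-01) = ln(0.0467785)/ln(0.216221) ≈ 1.9996.
Then d_4 ≈ d_3·(d_3/d_2)^p = 1.060e-03·(0.0467785)^1.9996 = 1.060e-03·0.00219091 ≈ 2.322e-06.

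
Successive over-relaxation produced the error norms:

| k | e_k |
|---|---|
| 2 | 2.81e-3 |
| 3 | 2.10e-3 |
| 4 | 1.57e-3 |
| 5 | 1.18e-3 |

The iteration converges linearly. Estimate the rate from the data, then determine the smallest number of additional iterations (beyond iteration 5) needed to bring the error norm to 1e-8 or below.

Rate ρ ≈ e_5/e_4 = 1.18e-3/1.57e-3 = 0.7516.
After j more steps, e_{5+j} ≈ 1.18e-3·ρ^j; need ρ^j ≤ 1e-8/1.18e-3 = 8.47458e-06.
j ≥ ln(8.47458e-06)/ln(0.7516) = -11.6784/-0.28555 = 40.898.
So 41 more iterations are needed.

41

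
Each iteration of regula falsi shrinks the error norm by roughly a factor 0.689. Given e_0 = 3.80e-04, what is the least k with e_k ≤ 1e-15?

After k steps, e_k ≈ 3.80e-04·0.689^k.
Need 0.689^k ≤ 1e-15/3.80e-04 = 2.63158e-12.
k ≥ ln(2.63158e-12)/ln(0.689) = -26.6634/-0.37251 = 71.578.
Smallest integer k = 72.

72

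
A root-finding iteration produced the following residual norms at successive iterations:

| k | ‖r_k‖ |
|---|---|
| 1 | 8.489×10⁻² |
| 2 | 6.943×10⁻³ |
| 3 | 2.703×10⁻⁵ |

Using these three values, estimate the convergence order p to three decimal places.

2.216

p ≈ ln(‖r_3‖/‖r_2‖) / ln(‖r_2‖/‖r_1‖)
  = ln(2.703×10⁻⁵/6.943×10⁻³) / ln(6.943×10⁻³/8.489×10⁻²)
  = ln(0.00389313) / ln(0.0817882)
  = -5.548542 / -2.503622 ≈ 2.216206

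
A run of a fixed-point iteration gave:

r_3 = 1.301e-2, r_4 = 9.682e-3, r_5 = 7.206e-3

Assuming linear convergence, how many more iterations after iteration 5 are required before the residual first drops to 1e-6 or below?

31

Rate ρ ≈ r_5/r_4 = 7.206e-3/9.682e-3 = 0.7443.
After j more steps, r_{5+j} ≈ 7.206e-3·ρ^j; need ρ^j ≤ 1e-6/7.206e-3 = 0.000138773.
j ≥ ln(0.000138773)/ln(0.7443) = -8.8827/-0.29531 = 30.079.
So 31 more iterations are needed.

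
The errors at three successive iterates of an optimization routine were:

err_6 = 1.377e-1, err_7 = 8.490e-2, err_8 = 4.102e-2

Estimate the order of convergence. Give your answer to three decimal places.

1.504

p ≈ ln(err_8/err_7) / ln(err_7/err_6)
  = ln(4.102e-2/8.490e-2) / ln(8.490e-2/1.377e-1)
  = ln(0.483157) / ln(0.616558)
  = -0.727414 / -0.483603 ≈ 1.504155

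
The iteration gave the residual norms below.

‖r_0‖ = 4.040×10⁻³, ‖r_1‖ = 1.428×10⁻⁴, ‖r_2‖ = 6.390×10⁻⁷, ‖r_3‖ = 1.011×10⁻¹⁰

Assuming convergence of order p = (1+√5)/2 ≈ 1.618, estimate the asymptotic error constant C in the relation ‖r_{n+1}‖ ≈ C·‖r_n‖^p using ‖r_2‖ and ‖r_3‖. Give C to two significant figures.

1.1

C ≈ ‖r_3‖ / ‖r_2‖^1.618
  = 1.011×10⁻¹⁰ / (6.390×10⁻⁷)^1.618
  = 1.011×10⁻¹⁰ / 9.49075e-11 ≈ 1.0652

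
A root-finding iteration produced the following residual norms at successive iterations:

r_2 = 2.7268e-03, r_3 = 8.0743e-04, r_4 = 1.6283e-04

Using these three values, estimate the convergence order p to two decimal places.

p ≈ ln(r_4/r_3) / ln(r_3/r_2)
  = ln(1.6283e-04/8.0743e-04) / ln(8.0743e-04/2.7268e-03)
  = ln(0.201665) / ln(0.296109)
  = -1.60115 / -1.21703 ≈ 1.31562

1.32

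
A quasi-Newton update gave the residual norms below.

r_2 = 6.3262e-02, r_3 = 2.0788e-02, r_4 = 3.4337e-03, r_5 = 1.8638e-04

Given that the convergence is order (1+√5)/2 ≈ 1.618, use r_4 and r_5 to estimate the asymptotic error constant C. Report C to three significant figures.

C ≈ r_5 / r_4^1.618
  = 1.8638e-04 / (3.4337e-03)^1.618
  = 1.8638e-04 / 0.000103006 ≈ 1.8094

1.81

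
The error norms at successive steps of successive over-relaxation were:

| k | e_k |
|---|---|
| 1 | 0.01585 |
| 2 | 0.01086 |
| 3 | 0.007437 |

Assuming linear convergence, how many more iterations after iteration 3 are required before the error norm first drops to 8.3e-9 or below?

37

Rate ρ ≈ e_3/e_2 = 0.007437/0.01086 = 0.6848.
After j more steps, e_{3+j} ≈ 0.007437·ρ^j; need ρ^j ≤ 8.3e-9/0.007437 = 1.11604e-06.
j ≥ ln(1.11604e-06)/ln(0.6848) = -13.7057/-0.37863 = 36.198.
So 37 more iterations are needed.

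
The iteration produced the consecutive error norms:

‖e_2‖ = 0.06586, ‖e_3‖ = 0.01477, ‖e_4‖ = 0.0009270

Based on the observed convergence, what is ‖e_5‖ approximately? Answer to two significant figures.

5.5e-6

First estimate the order: p ≈ ln(‖e_4‖/‖e_3‖) / ln(‖e_3‖/‖e_2‖) = ln(0.0009270/0.01477)/ln(0.01477/0.06586) = ln(0.0627624)/ln(0.224264) ≈ 1.8519.
Then ‖e_5‖ ≈ ‖e_4‖·(‖e_4‖/‖e_3‖)^p = 0.0009270·(0.0627624)^1.8519 = 0.0009270·0.00593553 ≈ 5.502e-06.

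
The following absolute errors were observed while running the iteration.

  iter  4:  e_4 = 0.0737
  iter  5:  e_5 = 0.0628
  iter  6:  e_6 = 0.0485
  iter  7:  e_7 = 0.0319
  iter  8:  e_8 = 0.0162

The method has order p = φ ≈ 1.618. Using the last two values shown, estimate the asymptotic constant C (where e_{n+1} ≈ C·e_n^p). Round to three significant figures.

4.27

C ≈ e_8 / e_7^1.618
  = 0.0162 / (0.0319)^1.618
  = 0.0162 / 0.00379431 ≈ 4.2695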